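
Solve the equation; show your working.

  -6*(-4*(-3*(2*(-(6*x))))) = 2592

Step 1. [-6*(-4*(-3*(2*(-(6*x))))) = 2592] LHS = -6·(…); ÷-6 both sides, so div: -4*(-3*(2*(-(6*x)))) = -432.
Step 2. [-4*(-3*(2*(-(6*x)))) = -432] -4·(inner) — divide through by -4, so div: -3*(2*(-(6*x))) = 108.
Step 3. [-3*(2*(-(6*x))) = 108] -3 out front; divide by -3, so div: 2*(-(6*x)) = -36.
Step 4. [2*(-(6*x)) = -36] leading coefficient 2: divide by 2 ⇒ div: -(6*x) = -18.
Step 5. [-(6*x) = -18] leading − — multiply by −1. So neg: 6*x = 18.
Step 6. [6*x = 18] 6 out front; divide by 6, so div: x = 3.

Answer: x ∈ {3}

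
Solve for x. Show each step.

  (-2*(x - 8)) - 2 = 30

Step 1. [(-2*(x - 8)) - 2 = 30] peel the -2: add 2 from each side, so sub: -2*(x - 8) = 32.
Step 2. [-2*(x - 8) = 32] -2·(inner) — divide through by -2 ⇒ div: x - 8 = -16.
Step 3. [x - 8 = -16] the outer -8 inverts by adding 8, so sub: x = -8.

Answer: x ∈ {-8}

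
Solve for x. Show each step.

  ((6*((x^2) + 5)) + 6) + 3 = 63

Step 1. [((6*((x^2) + 5)) + 6) + 3 = 63] 3 comes off first (subtract 3) ⇒ sub: (6*((x^2) + 5)) + 6 = 60.
Step 2. [(6*((x^2) + 5)) + 6 = 60] 6 | LHS and 6 | 60: pull 6 out, so factor: ((x^2) + 5) + 1 = 10.
Step 3. [((x^2) + 5) + 1 = 10] peel the +1: subtract 1 from each side, so sub: (x^2) + 5 = 9.
Step 4. [(x^2) + 5 = 9] subtract 5: x sits inside (… + 5). So sub: x^2 = 4.
Step 5. [x^2 = 4] √ both sides: 4 ≥ 0 gives two branches, so sqrt: x = 2 or -2.

Answer: x ∈ {-2, 2}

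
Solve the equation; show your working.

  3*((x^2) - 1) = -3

Step 1. [3*((x^2) - 1) = -3] 3 out front; divide by 3, so div: (x^2) - 1 = -1.
Step 2. [(x^2) - 1 = -1] 1 comes off first (add 1), so sub: x^2 = 0.
Step 3. [x^2 = 0] LHS squared, RHS 0 ≥ 0: apply √ (±) ⇒ sqrt: x = 0.

Answer: x ∈ {0}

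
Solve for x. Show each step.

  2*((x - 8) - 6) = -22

Step 1. [2*((x - 8) - 6) = -22] 2·(inner) — divide through by 2 ⇒ div: (x - 8) - 6 = -11.
Step 2. [(x - 8) - 6 = -11] 6 comes off first (add 6) ⇒ sub: x - 8 = -5.
Step 3. [x - 8 = -5] 8 comes off first (add 8), so sub: x = 3.

Answer: x ∈ {3}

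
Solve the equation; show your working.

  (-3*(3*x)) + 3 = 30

Step 1. [(-3*(3*x)) + 3 = 30] subtract 3: x sits inside (… + 3) ⇒ sub: -3*(3*x) = 27.
Step 2. [-3*(3*x) = 27] LHS = -3·(…); ÷-3 both sides, so div: 3*x = -9.
Step 3. [3*x = -9] divide by the outer 3 ⇒ div: x = -3.

Answer: x ∈ {-3}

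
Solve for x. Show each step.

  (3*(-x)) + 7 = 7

Step 1. [(3*(-x)) + 7 = 7] the outer +7 inverts by subtracting 7. So sub: 3*(-x) = 0.
Step 2. [3*(-x) = 0] 3·(inner) — divide through by 3. So div: -x = 0.
Step 3. [-x = 0] leading − — multiply by −1, so neg: x = 0.

Answer: x ∈ {0}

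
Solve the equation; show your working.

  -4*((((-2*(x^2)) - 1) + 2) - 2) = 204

Step 1. [-4*((((-2*(x^2)) - 1) + 2) - 2) = 204] -4·(inner) — divide through by -4, so div: (((-2*(x^2)) - 1) + 2) - 2 = -51.
Step 2. [(((-2*(x^2)) - 1) + 2) - 2 = -51] the outer -2 inverts by adding 2 ⇒ sub: ((-2*(x^2)) - 1) + 2 = -49.
Step 3. [((-2*(x^2)) - 1) + 2 = -49] subtract 2: x sits inside (… + 2). So sub: (-2*(x^2)) - 1 = -51.
Step 4. [(-2*(x^2)) - 1 = -51] the outer -1 inverts by adding 1 ⇒ sub: -2*(x^2) = -50.
Step 5. [-2*(x^2) = -50] -2 out front; divide by -2, so div: x^2 = 25.
Step 6. [x^2 = 25] √ both sides: 25 ≥ 0 gives two branches ⇒ sqrt: x = 5 or -5.

Answer: x ∈ {-5, 5}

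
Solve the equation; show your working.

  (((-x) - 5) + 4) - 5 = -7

Step 1. [(((-x) - 5) + 4) - 5 = -7] add 5: x sits inside (… - 5), so sub: ((-x) - 5) + 4 = -2.
Step 2. [((-x) - 5) + 4 = -2] the outer +4 inverts by subtracting 4. So sub: (-x) - 5 = -6.
Step 3. [(-x) - 5 = -6] -5 is outermost — add 5 both sides ⇒ sub: -x = -1.
Step 4. [-x = -1] flip signs both sides ⇒ neg: x = 1.

Answer: x ∈ {1}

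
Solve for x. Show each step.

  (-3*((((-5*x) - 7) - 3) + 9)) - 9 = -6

Step 1. [(-3*((((-5*x) - 7) - 3) + 9)) - 9 = -6] peel the -9: add 9 from each side ⇒ sub: -3*((((-5*x) - 7) - 3) + 9) = 3.
Step 2. [-3*((((-5*x) - 7) - 3) + 9) = 3] LHS = -3·(…); ÷-3 both sides. So div: (((-5*x) - 7) - 3) + 9 = -1.
Step 3. [(((-5*x) - 7) - 3) + 9 = -1] peel the +9: subtract 9 from each side, so sub: ((-5*x) - 7) - 3 = -10.
Step 4. [((-5*x) - 7) - 3 = -10] peel the -3: add 3 from each side, so sub: (-5*x) - 7 = -7.
Step 5. [(-5*x) - 7 = -7] peel the -7: add 7 from each side, so sub: -5*x = 0.
Step 6. [-5*x = 0] leading coefficient -5: divide by -5, so div: x = 0.

Answer: x ∈ {0}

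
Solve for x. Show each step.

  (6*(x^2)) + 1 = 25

Step 1. [(6*(x^2)) + 1 = 25] 1 comes off first (subtract 1), so sub: 6*(x^2) = 24.
Step 2. [6*(x^2) = 24] divide by the outer 6 ⇒ div: x^2 = 4.
Step 3. [x^2 = 4] √ both sides: 4 ≥ 0 gives two branches ⇒ sqrt: x = 2 or -2.

Answer: x ∈ {-2, 2}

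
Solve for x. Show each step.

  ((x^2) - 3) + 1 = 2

Step 1. [((x^2) - 3) + 1 = 2] subtract 1: x sits inside (… + 1). So sub: (x^2) - 3 = 1.
Step 2. [(x^2) - 3 = 1] the outer -3 inverts by adding 3, so sub: x^2 = 4.
Step 3. [x^2 = 4] √ both sides: 4 ≥ 0 gives two branches, so sqrt: x = 2 or -2.

Answer: x ∈ {-2, 2}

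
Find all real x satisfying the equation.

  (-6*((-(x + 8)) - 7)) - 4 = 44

Step 1. [(-6*((-(x + 8)) - 7)) - 4 = 44] add 4: x sits inside (… - 4). So sub: -6*((-(x + 8)) - 7) = 48.
Step 2. [-6*((-(x + 8)) - 7) = 48] leading coefficient -6: divide by -6 ⇒ div: (-(x + 8)) - 7 = -8.
Step 3. [(-(x + 8)) - 7 = -8] the outer -7 inverts by adding 7 ⇒ sub: -(x + 8) = -1.
Step 4. [-(x + 8) = -1] flip signs both sides. So neg: x + 8 = 1.
Step 5. [x + 8 = 1] subtract 8: x sits inside (… + 8). So sub: x = -7.

Answer: x ∈ {-7}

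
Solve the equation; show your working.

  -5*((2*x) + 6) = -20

Step 1. [-5*((2*x) + 6) = -20] -5·(inner) — divide through by -5 ⇒ div: (2*x) + 6 = 4.
Step 2. [(2*x) + 6 = 4] subtract 6: x sits inside (… + 6). So sub: 2*x = -2.
Step 3. [2*x = -2] LHS = 2·(…); ÷2 both sides ⇒ div: x = -1.

Answer: x ∈ {-1}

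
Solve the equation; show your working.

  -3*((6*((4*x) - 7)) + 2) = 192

Step 1. [-3*((6*((4*x) - 7)) + 2) = 192] leading coefficient -3: divide by -3. So div: (6*((4*x) - 7)) + 2 = -64.
Step 2. [(6*((4*x) - 7)) + 2 = -64] 2 comes off first (subtract 2) ⇒ sub: 6*((4*x) - 7) = -66.
Step 3. [6*((4*x) - 7) = -66] divide by the outer 6. So div: (4*x) - 7 = -11.
Step 4. [(4*x) - 7 = -11] -7 is outermost — add 7 both sides. So sub: 4*x = -4.
Step 5. [4*x = -4] LHS = 4·(…); ÷4 both sides. So div: x = -1.

Answer: x ∈ {-1}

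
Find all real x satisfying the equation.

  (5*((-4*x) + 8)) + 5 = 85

Step 1. [(5*((-4*x) + 8)) + 5 = 85] common factor 5 (LHS and 85) — divide through. So factor: ((-4*x) + 8) + 1 = 17.
Step 2. [((-4*x) + 8) + 1 = 17] +1 is outermost — subtract 1 both sides. So sub: (-4*x) + 8 = 16.
Step 3. [(-4*x) + 8 = 16] common factor -4 (LHS and 16) — divide through. So factor: x - 2 = -4.
Step 4. [x - 2 = -4] -2 is outermost — add 2 both sides, so sub: x = -2.

Answer: x ∈ {-2}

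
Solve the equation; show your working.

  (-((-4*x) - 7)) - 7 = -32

Step 1. [(-((-4*x) - 7)) - 7 = -32] add 7: x sits inside (… - 7). So sub: -((-4*x) - 7) = -25.
Step 2. [-((-4*x) - 7) = -25] leading − — multiply by −1. So neg: (-4*x) - 7 = 25.
Step 3. [(-4*x) - 7 = 25] add 7: x sits inside (… - 7). So sub: -4*x = 32.
Step 4. [-4*x = 32] LHS = -4·(…); ÷-4 both sides ⇒ div: x = -8.

Answer: x ∈ {-8}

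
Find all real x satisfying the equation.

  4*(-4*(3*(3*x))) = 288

Step 1. [4*(-4*(3*(3*x))) = 288] 4·(inner) — divide through by 4. So div: -4*(3*(3*x)) = 72.
Step 2. [-4*(3*(3*x)) = 72] -4·(inner) — divide through by -4. So div: 3*(3*x) = -18.
Step 3. [3*(3*x) = -18] 3·(inner) — divide through by 3 ⇒ div: 3*x = -6.
Step 4. [3*x = -6] leading coefficient 3: divide by 3. So div: x = -2.

Answer: x ∈ {-2}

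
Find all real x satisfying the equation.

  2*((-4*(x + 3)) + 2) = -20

Step 1. [2*((-4*(x + 3)) + 2) = -20] leading coefficient 2: divide by 2 ⇒ div: (-4*(x + 3)) + 2 = -10.
Step 2. [(-4*(x + 3)) + 2 = -10] subtract 2: x sits inside (… + 2), so sub: -4*(x + 3) = -12.
Step 3. [-4*(x + 3) = -12] -4·(inner) — divide through by -4, so div: x + 3 = 3.
Step 4. [x + 3 = 3] subtract 3: x sits inside (… + 3), so sub: x = 0.

Answer: x ∈ {0}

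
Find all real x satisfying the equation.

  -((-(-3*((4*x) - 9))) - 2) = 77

Step 1. [-((-(-3*((4*x) - 9))) - 2) = 77] LHS negated; negate both sides ⇒ neg: (-(-3*((4*x) - 9))) - 2 = -77.
Step 2. [(-(-3*((4*x) - 9))) - 2 = -77] -2 is outermost — add 2 both sides ⇒ sub: -(-3*((4*x) - 9)) = -75.
Step 3. [-(-3*((4*x) - 9)) = -75] LHS negated; negate both sides, so neg: -3*((4*x) - 9) = 75.
Step 4. [-3*((4*x) - 9) = 75] leading coefficient -3: divide by -3, so div: (4*x) - 9 = -25.
Step 5. [(4*x) - 9 = -25] add 9: x sits inside (… - 9) ⇒ sub: 4*x = -16.
Step 6. [4*x = -16] divide by the outer 4, so div: x = -4.

Answer: x ∈ {-4}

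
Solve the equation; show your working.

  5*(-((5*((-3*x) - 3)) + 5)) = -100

Step 1. [5*(-((5*((-3*x) - 3)) + 5)) = -100] leading coefficient 5: divide by 5. So div: -((5*((-3*x) - 3)) + 5) = -20.
Step 2. [-((5*((-3*x) - 3)) + 5) = -20] flip signs both sides ⇒ neg: (5*((-3*x) - 3)) + 5 = 20.
Step 3. [(5*((-3*x) - 3)) + 5 = 20] 5 comes off first (subtract 5), so sub: 5*((-3*x) - 3) = 15.
Step 4. [5*((-3*x) - 3) = 15] divide by the outer 5 ⇒ div: (-3*x) - 3 = 3.
Step 5. [(-3*x) - 3 = 3] -3 divides every term; factor it out, so factor: x + 1 = -1.
Step 6. [x + 1 = -1] +1 is outermost — subtract 1 both sides ⇒ sub: x = -2.

Answer: x ∈ {-2}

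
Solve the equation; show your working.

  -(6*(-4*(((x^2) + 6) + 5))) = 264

Step 1. [-(6*(-4*(((x^2) + 6) + 5))) = 264] LHS negated; negate both sides, so neg: 6*(-4*(((x^2) + 6) + 5)) = -264.
Step 2. [6*(-4*(((x^2) + 6) + 5)) = -264] leading coefficient 6: divide by 6, so div: -4*(((x^2) + 6) + 5) = -44.
Step 3. [-4*(((x^2) + 6) + 5) = -44] LHS = -4·(…); ÷-4 both sides ⇒ div: ((x^2) + 6) + 5 = 11.
Step 4. [((x^2) + 6) + 5 = 11] the outer +5 inverts by subtracting 5. So sub: (x^2) + 6 = 6.
Step 5. [(x^2) + 6 = 6] subtract 6: x sits inside (… + 6), so sub: x^2 = 0.
Step 6. [x^2 = 0] LHS squared, RHS 0 ≥ 0: apply √ (±). So sqrt: x = 0.

Answer: x ∈ {0}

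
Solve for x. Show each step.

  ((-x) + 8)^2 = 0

Step 1. [((-x) + 8)^2 = 0] 0 ≥ 0, LHS is (·)² — take ±√, so sqrt: (-x) + 8 = 0.
Step 2. [(-x) + 8 = 0] 8 comes off first (subtract 8) ⇒ sub: -x = -8.
Step 3. [-x = -8] LHS negated; negate both sides, so neg: x = 8.

Answer: x ∈ {8}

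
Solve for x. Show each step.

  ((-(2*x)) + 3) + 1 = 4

Step 1. [((-(2*x)) + 3) + 1 = 4] 1 comes off first (subtract 1) ⇒ sub: (-(2*x)) + 3 = 3.
Step 2. [(-(2*x)) + 3 = 3] subtract 3: x sits inside (… + 3) ⇒ sub: -(2*x) = 0.
Step 3. [-(2*x) = 0] LHS negated; negate both sides, so neg: 2*x = 0.
Step 4. [2*x = 0] LHS = 2·(…); ÷2 both sides, so div: x = 0.

Answer: x ∈ {0}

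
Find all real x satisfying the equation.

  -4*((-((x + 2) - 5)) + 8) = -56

Step 1. [-4*((-((x + 2) - 5)) + 8) = -56] LHS = -4·(…); ÷-4 both sides. So div: (-((x + 2) - 5)) + 8 = 14.
Step 2. [(-((x + 2) - 5)) + 8 = 14] 8 comes off first (subtract 8) ⇒ sub: -((x + 2) - 5) = 6.
Step 3. [-((x + 2) - 5) = 6] leading − — multiply by −1, so neg: (x + 2) - 5 = -6.
Step 4. [(x + 2) - 5 = -6] 5 comes off first (add 5), so sub: x + 2 = -1.
Step 5. [x + 2 = -1] +2 is outermost — subtract 2 both sides ⇒ sub: x = -3.

Answer: x ∈ {-3}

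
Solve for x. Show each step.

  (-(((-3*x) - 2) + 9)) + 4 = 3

Step 1. [(-(((-3*x) - 2) + 9)) + 4 = 3] the outer +4 inverts by subtracting 4, so sub: -(((-3*x) - 2) + 9) = -1.
Step 2. [-(((-3*x) - 2) + 9) = -1] LHS negated; negate both sides ⇒ neg: ((-3*x) - 2) + 9 = 1.
Step 3. [((-3*x) - 2) + 9 = 1] the outer +9 inverts by subtracting 9 ⇒ sub: (-3*x) - 2 = -8.
Step 4. [(-3*x) - 2 = -8] the outer -2 inverts by adding 2, so sub: -3*x = -6.
Step 5. [-3*x = -6] -3·(inner) — divide through by -3. So div: x = 2.

Answer: x ∈ {2}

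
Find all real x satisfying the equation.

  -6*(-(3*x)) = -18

Step 1. [-6*(-(3*x)) = -18] divide by the outer -6. So div: -(3*x) = 3.
Step 2. [-(3*x) = 3] flip signs both sides. So neg: 3*x = -3.
Step 3. [3*x = -3] 3·(inner) — divide through by 3 ⇒ div: x = -1.

Answer: x ∈ {-1}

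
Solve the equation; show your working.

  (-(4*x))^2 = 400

Step 1. [(-(4*x))^2 = 400] 400 ≥ 0, LHS is (·)² — take ±√ ⇒ sqrt: -(4*x) = 20 or -20.
Step 2. [-(4*x) = 20 or -20] flip signs both sides ⇒ neg: 4*x = -20 or 20.
Step 3. [4*x = -20 or 20] divide by the outer 4. So div: x = -5 or 5.

Answer: x ∈ {-5, 5}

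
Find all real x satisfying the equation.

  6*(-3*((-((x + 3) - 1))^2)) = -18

Step 1. [6*(-3*((-((x + 3) - 1))^2)) = -18] 6 out front; divide by 6, so div: -3*((-((x + 3) - 1))^2) = -3.
Step 2. [-3*((-((x + 3) - 1))^2) = -3] LHS = -3·(…); ÷-3 both sides, so div: (-((x + 3) - 1))^2 = 1.
Step 3. [(-((x + 3) - 1))^2 = 1] 1 ≥ 0, LHS is (·)² — take ±√. So sqrt: -((x + 3) - 1) = 1 or -1.
Step 4. [-((x + 3) - 1) = 1 or -1] LHS negated; negate both sides. So neg: (x + 3) - 1 = -1 or 1.
Step 5. [(x + 3) - 1 = -1 or 1] 1 comes off first (add 1), so sub: x + 3 = 0 or 2.
Step 6. [x + 3 = 0 or 2] subtract 3: x sits inside (… + 3) ⇒ sub: x = -3 or -1.

Answer: x ∈ {-3, -1}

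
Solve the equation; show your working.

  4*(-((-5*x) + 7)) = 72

Step 1. [4*(-((-5*x) + 7)) = 72] leading coefficient 4: divide by 4 ⇒ div: -((-5*x) + 7) = 18.
Step 2. [-((-5*x) + 7) = 18] LHS negated; negate both sides, so neg: (-5*x) + 7 = -18.
Step 3. [(-5*x) + 7 = -18] +7 is outermost — subtract 7 both sides. So sub: -5*x = -25.
Step 4. [-5*x = -25] LHS = -5·(…); ÷-5 both sides ⇒ div: x = 5.

Answer: x ∈ {5}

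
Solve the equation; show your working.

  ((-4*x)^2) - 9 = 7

Step 1. [((-4*x)^2) - 9 = 7] -9 is outermost — add 9 both sides. So sub: (-4*x)^2 = 16.
Step 2. [(-4*x)^2 = 16] √ both sides: 16 ≥ 0 gives two branches, so sqrt: -4*x = 4 or -4.
Step 3. [-4*x = 4 or -4] leading coefficient -4: divide by -4 ⇒ div: x = -1 or 1.

Answer: x ∈ {-1, 1}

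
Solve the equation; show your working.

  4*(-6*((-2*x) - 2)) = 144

Step 1. [4*(-6*((-2*x) - 2)) = 144] 4 out front; divide by 4, so div: -6*((-2*x) - 2) = 36.
Step 2. [-6*((-2*x) - 2) = 36] leading coefficient -6: divide by -6. So div: (-2*x) - 2 = -6.
Step 3. [(-2*x) - 2 = -6] -2 is outermost — add 2 both sides ⇒ sub: -2*x = -4.
Step 4. [-2*x = -4] leading coefficient -2: divide by -2, so div: x = 2.

Answer: x ∈ {2}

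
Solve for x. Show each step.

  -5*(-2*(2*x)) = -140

Step 1. [-5*(-2*(2*x)) = -140] -5·(inner) — divide through by -5 ⇒ div: -2*(2*x) = 28.
Step 2. [-2*(2*x) = 28] LHS = -2·(…); ÷-2 both sides, so div: 2*x = -14.
Step 3. [2*x = -14] leading coefficient 2: divide by 2, so div: x = -7.

Answer: x ∈ {-7}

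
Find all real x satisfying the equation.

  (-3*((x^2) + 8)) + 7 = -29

Step 1. [(-3*((x^2) + 8)) + 7 = -29] +7 is outermost — subtract 7 both sides ⇒ sub: -3*((x^2) + 8) = -36.
Step 2. [-3*((x^2) + 8) = -36] LHS = -3·(…); ÷-3 both sides. So div: (x^2) + 8 = 12.
Step 3. [(x^2) + 8 = 12] peel the +8: subtract 8 from each side ⇒ sub: x^2 = 4.
Step 4. [x^2 = 4] √ both sides: 4 ≥ 0 gives two branches ⇒ sqrt: x = 2 or -2.

Answer: x ∈ {-2, 2}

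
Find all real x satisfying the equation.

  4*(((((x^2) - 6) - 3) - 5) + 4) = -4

Step 1. [4*(((((x^2) - 6) - 3) - 5) + 4) = -4] 4·(inner) — divide through by 4. So div: ((((x^2) - 6) - 3) - 5) + 4 = -1.
Step 2. [((((x^2) - 6) - 3) - 5) + 4 = -1] +4 is outermost — subtract 4 both sides, so sub: (((x^2) - 6) - 3) - 5 = -5.
Step 3. [(((x^2) - 6) - 3) - 5 = -5] -5 is outermost — add 5 both sides. So sub: ((x^2) - 6) - 3 = 0.
Step 4. [((x^2) - 6) - 3 = 0] 3 comes off first (add 3), so sub: (x^2) - 6 = 3.
Step 5. [(x^2) - 6 = 3] the outer -6 inverts by adding 6. So sub: x^2 = 9.
Step 6. [x^2 = 9] LHS squared, RHS 9 ≥ 0: apply √ (±), so sqrt: x = 3 or -3.

Answer: x ∈ {-3, 3}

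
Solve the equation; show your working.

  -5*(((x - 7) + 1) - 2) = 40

Step 1. [-5*(((x - 7) + 1) - 2) = 40] divide by the outer -5, so div: ((x - 7) + 1) - 2 = -8.
Step 2. [((x - 7) + 1) - 2 = -8] -2 is outermost — add 2 both sides. So sub: (x - 7) + 1 = -6.
Step 3. [(x - 7) + 1 = -6] peel the +1: subtract 1 from each side, so sub: x - 7 = -7.
Step 4. [x - 7 = -7] add 7: x sits inside (… - 7) ⇒ sub: x = 0.

Answer: x ∈ {0}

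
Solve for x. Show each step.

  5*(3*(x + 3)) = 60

Step 1. [5*(3*(x + 3)) = 60] 5·(inner) — divide through by 5. So div: 3*(x + 3) = 12.
Step 2. [3*(x + 3) = 12] LHS = 3·(…); ÷3 both sides ⇒ div: x + 3 = 4.
Step 3. [x + 3 = 4] 3 comes off first (subtract 3). So sub: x = 1.

Answer: x ∈ {1}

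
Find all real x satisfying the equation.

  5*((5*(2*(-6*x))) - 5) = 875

Step 1. [5*((5*(2*(-6*x))) - 5) = 875] leading coefficient 5: divide by 5, so div: (5*(2*(-6*x))) - 5 = 175.
Step 2. [(5*(2*(-6*x))) - 5 = 175] add 5: x sits inside (… - 5), so sub: 5*(2*(-6*x)) = 180.
Step 3. [5*(2*(-6*x)) = 180] divide by the outer 5 ⇒ div: 2*(-6*x) = 36.
Step 4. [2*(-6*x) = 36] 2 out front; divide by 2. So div: -6*x = 18.
Step 5. [-6*x = 18] leading coefficient -6: divide by -6 ⇒ div: x = -3.

Answer: x ∈ {-3}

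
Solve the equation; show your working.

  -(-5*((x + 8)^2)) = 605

Step 1. [-(-5*((x + 8)^2)) = 605] leading − — multiply by −1, so neg: -5*((x + 8)^2) = -605.
Step 2. [-5*((x + 8)^2) = -605] -5·(inner) — divide through by -5 ⇒ div: (x + 8)^2 = 121.
Step 3. [(x + 8)^2 = 121] LHS squared, RHS 121 ≥ 0: apply √ (±). So sqrt: x + 8 = 11 or -11.
Step 4. [x + 8 = 11 or -11] +8 is outermost — subtract 8 both sides, so sub: x = 3 or -19.

Answer: x ∈ {-19, 3}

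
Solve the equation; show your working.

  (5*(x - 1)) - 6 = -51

Step 1. [(5*(x - 1)) - 6 = -51] peel the -6: add 6 from each side ⇒ sub: 5*(x - 1) = -45.
Step 2. [5*(x - 1) = -45] 5·(inner) — divide through by 5, so div: x - 1 = -9.
Step 3. [x - 1 = -9] peel the -1: add 1 from each side, so sub: x = -8.

Answer: x ∈ {-8}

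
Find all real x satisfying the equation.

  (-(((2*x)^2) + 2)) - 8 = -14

Step 1. [(-(((2*x)^2) + 2)) - 8 = -14] 8 comes off first (add 8), so sub: -(((2*x)^2) + 2) = -6.
Step 2. [-(((2*x)^2) + 2) = -6] leading − — multiply by −1 ⇒ neg: ((2*x)^2) + 2 = 6.
Step 3. [((2*x)^2) + 2 = 6] peel the +2: subtract 2 from each side. So sub: (2*x)^2 = 4.
Step 4. [(2*x)^2 = 4] 4 ≥ 0, LHS is (·)² — take ±√, so sqrt: 2*x = 2 or -2.
Step 5. [2*x = 2 or -2] 2 out front; divide by 2, so div: x = 1 or -1.

Answer: x ∈ {-1, 1}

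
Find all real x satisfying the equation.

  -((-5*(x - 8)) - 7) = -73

Step 1. [-((-5*(x - 8)) - 7) = -73] leading − — multiply by −1. So neg: (-5*(x - 8)) - 7 = 73.
Step 2. [(-5*(x - 8)) - 7 = 73] 7 comes off first (add 7), so sub: -5*(x - 8) = 80.
Step 3. [-5*(x - 8) = 80] -5 out front; divide by -5. So div: x - 8 = -16.
Step 4. [x - 8 = -16] the outer -8 inverts by adding 8. So sub: x = -8.

Answer: x ∈ {-8}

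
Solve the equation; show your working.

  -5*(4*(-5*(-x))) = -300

Step 1. [-5*(4*(-5*(-x))) = -300] -5 out front; divide by -5. So div: 4*(-5*(-x)) = 60.
Step 2. [4*(-5*(-x)) = 60] 4·(inner) — divide through by 4 ⇒ div: -5*(-x) = 15.
Step 3. [-5*(-x) = 15] -5·(inner) — divide through by -5, so div: -x = -3.
Step 4. [-x = -3] leading − — multiply by −1. So neg: x = 3.

Answer: x ∈ {3}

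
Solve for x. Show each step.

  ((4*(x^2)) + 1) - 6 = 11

Step 1. [((4*(x^2)) + 1) - 6 = 11] the outer -6 inverts by adding 6, so sub: (4*(x^2)) + 1 = 17.
Step 2. [(4*(x^2)) + 1 = 17] +1 is outermost — subtract 1 both sides ⇒ sub: 4*(x^2) = 16.
Step 3. [4*(x^2) = 16] leading coefficient 4: divide by 4 ⇒ div: x^2 = 4.
Step 4. [x^2 = 4] √ both sides: 4 ≥ 0 gives two branches ⇒ sqrt: x = 2 or -2.

Answer: x ∈ {-2, 2}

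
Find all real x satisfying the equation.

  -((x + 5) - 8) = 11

Step 1. [-((x + 5) - 8) = 11] leading − — multiply by −1. So neg: (x + 5) - 8 = -11.
Step 2. [(x + 5) - 8 = -11] add 8: x sits inside (… - 8). So sub: x + 5 = -3.
Step 3. [x + 5 = -3] 5 comes off first (subtract 5), so sub: x = -8.

Answer: x ∈ {-8}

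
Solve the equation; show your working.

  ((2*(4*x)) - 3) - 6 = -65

Step 1. [((2*(4*x)) - 3) - 6 = -65] the outer -6 inverts by adding 6. So sub: (2*(4*x)) - 3 = -59.
Step 2. [(2*(4*x)) - 3 = -59] 3 comes off first (add 3), so sub: 2*(4*x) = -56.
Step 3. [2*(4*x) = -56] divide by the outer 2 ⇒ div: 4*x = -28.
Step 4. [4*x = -28] LHS = 4·(…); ÷4 both sides. So div: x = -7.

Answer: x ∈ {-7}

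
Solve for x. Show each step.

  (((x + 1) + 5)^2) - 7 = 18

Step 1. [(((x + 1) + 5)^2) - 7 = 18] add 7: x sits inside (… - 7) ⇒ sub: ((x + 1) + 5)^2 = 25.
Step 2. [((x + 1) + 5)^2 = 25] 25 ≥ 0, LHS is (·)² — take ±√, so sqrt: (x + 1) + 5 = 5 or -5.
Step 3. [(x + 1) + 5 = 5 or -5] subtract 5: x sits inside (… + 5) ⇒ sub: x + 1 = 0 or -10.
Step 4. [x + 1 = 0 or -10] +1 is outermost — subtract 1 both sides ⇒ sub: x = -1 or -11.

Answer: x ∈ {-11, -1}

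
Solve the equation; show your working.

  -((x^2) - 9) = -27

Step 1. [-((x^2) - 9) = -27] flip signs both sides. So neg: (x^2) - 9 = 27.
Step 2. [(x^2) - 9 = 27] add 9: x sits inside (… - 9) ⇒ sub: x^2 = 36.
Step 3. [x^2 = 36] 36 ≥ 0, LHS is (·)² — take ±√. So sqrt: x = 6 or -6.

Answer: x ∈ {-6, 6}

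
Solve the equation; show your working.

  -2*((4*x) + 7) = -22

Step 1. [-2*((4*x) + 7) = -22] leading coefficient -2: divide by -2 ⇒ div: (4*x) + 7 = 11.
Step 2. [(4*x) + 7 = 11] peel the +7: subtract 7 from each side. So sub: 4*x = 4.
Step 3. [4*x = 4] divide by the outer 4 ⇒ div: x = 1.

Answer: x ∈ {1}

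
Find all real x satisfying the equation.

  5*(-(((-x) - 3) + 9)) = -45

Step 1. [5*(-(((-x) - 3) + 9)) = -45] leading coefficient 5: divide by 5 ⇒ div: -(((-x) - 3) + 9) = -9.
Step 2. [-(((-x) - 3) + 9) = -9] LHS negated; negate both sides. So neg: ((-x) - 3) + 9 = 9.
Step 3. [((-x) - 3) + 9 = 9] +9 is outermost — subtract 9 both sides, so sub: (-x) - 3 = 0.
Step 4. [(-x) - 3 = 0] the outer -3 inverts by adding 3. So sub: -x = 3.
Step 5. [-x = 3] flip signs both sides. So neg: x = -3.

Answer: x ∈ {-3}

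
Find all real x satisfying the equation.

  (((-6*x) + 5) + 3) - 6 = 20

Step 1. [(((-6*x) + 5) + 3) - 6 = 20] -6 is outermost — add 6 both sides, so sub: ((-6*x) + 5) + 3 = 26.
Step 2. [((-6*x) + 5) + 3 = 26] subtract 3: x sits inside (… + 3), so sub: (-6*x) + 5 = 23.
Step 3. [(-6*x) + 5 = 23] peel the +5: subtract 5 from each side ⇒ sub: -6*x = 18.
Step 4. [-6*x = 18] leading coefficient -6: divide by -6. So div: x = -3.

Answer: x ∈ {-3}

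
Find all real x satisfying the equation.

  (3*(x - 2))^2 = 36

Step 1. [(3*(x - 2))^2 = 36] LHS squared, RHS 36 ≥ 0: apply √ (±), so sqrt: 3*(x - 2) = 6 or -6.
Step 2. [3*(x - 2) = 6 or -6] 3·(inner) — divide through by 3 ⇒ div: x - 2 = 2 or -2.
Step 3. [x - 2 = 2 or -2] 2 comes off first (add 2). So sub: x = 4 or 0.

Answer: x ∈ {0, 4}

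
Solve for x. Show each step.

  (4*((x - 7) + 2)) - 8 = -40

Step 1. [(4*((x - 7) + 2)) - 8 = -40] 4 divides every term; factor it out ⇒ factor: ((x - 7) + 2) - 2 = -10.
Step 2. [((x - 7) + 2) - 2 = -10] 2 comes off first (add 2) ⇒ sub: (x - 7) + 2 = -8.
Step 3. [(x - 7) + 2 = -8] subtract 2: x sits inside (… + 2). So sub: x - 7 = -10.
Step 4. [x - 7 = -10] peel the -7: add 7 from each side ⇒ sub: x = -3.

Answer: x ∈ {-3}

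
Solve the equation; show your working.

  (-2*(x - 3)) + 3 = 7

Step 1. [(-2*(x - 3)) + 3 = 7] 3 comes off first (subtract 3) ⇒ sub: -2*(x - 3) = 4.
Step 2. [-2*(x - 3) = 4] divide by the outer -2 ⇒ div: x - 3 = -2.
Step 3. [x - 3 = -2] the outer -3 inverts by adding 3 ⇒ sub: x = 1.

Answer: x ∈ {1}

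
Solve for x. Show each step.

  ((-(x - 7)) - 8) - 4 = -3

Step 1. [((-(x - 7)) - 8) - 4 = -3] add 4: x sits inside (… - 4), so sub: (-(x - 7)) - 8 = 1.
Step 2. [(-(x - 7)) - 8 = 1] 8 comes off first (add 8). So sub: -(x - 7) = 9.
Step 3. [-(x - 7) = 9] LHS negated; negate both sides ⇒ neg: x - 7 = -9.
Step 4. [x - 7 = -9] -7 is outermost — add 7 both sides. So sub: x = -2.

Answer: x ∈ {-2}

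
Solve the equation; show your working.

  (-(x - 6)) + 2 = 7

Step 1. [(-(x - 6)) + 2 = 7] peel the +2: subtract 2 from each side. So sub: -(x - 6) = 5.
Step 2. [-(x - 6) = 5] LHS negated; negate both sides ⇒ neg: x - 6 = -5.
Step 3. [x - 6 = -5] peel the -6: add 6 from each side, so sub: x = 1.

Answer: x ∈ {1}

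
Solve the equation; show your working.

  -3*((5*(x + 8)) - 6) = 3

Step 1. [-3*((5*(x + 8)) - 6) = 3] -3·(inner) — divide through by -3. So div: (5*(x + 8)) - 6 = -1.
Step 2. [(5*(x + 8)) - 6 = -1] -6 is outermost — add 6 both sides, so sub: 5*(x + 8) = 5.
Step 3. [5*(x + 8) = 5] divide by the outer 5. So div: x + 8 = 1.
Step 4. [x + 8 = 1] subtract 8: x sits inside (… + 8), so sub: x = -7.

Answer: x ∈ {-7}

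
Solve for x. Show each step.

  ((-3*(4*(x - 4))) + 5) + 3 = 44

Step 1. [((-3*(4*(x - 4))) + 5) + 3 = 44] the outer +3 inverts by subtracting 3 ⇒ sub: (-3*(4*(x - 4))) + 5 = 41.
Step 2. [(-3*(4*(x - 4))) + 5 = 41] +5 is outermost — subtract 5 both sides ⇒ sub: -3*(4*(x - 4)) = 36.
Step 3. [-3*(4*(x - 4)) = 36] divide by the outer -3 ⇒ div: 4*(x - 4) = -12.
Step 4. [4*(x - 4) = -12] 4·(inner) — divide through by 4 ⇒ div: x - 4 = -3.
Step 5. [x - 4 = -3] add 4: x sits inside (… - 4). So sub: x = 1.

Answer: x ∈ {1}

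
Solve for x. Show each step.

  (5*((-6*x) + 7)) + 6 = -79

Step 1. [(5*((-6*x) + 7)) + 6 = -79] the outer +6 inverts by subtracting 6. So sub: 5*((-6*x) + 7) = -85.
Step 2. [5*((-6*x) + 7) = -85] leading coefficient 5: divide by 5. So div: (-6*x) + 7 = -17.
Step 3. [(-6*x) + 7 = -17] the outer +7 inverts by subtracting 7. So sub: -6*x = -24.
Step 4. [-6*x = -24] -6 out front; divide by -6. So div: x = 4.

Answer: x ∈ {4}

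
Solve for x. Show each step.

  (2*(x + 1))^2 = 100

Step 1. [(2*(x + 1))^2 = 100] 100 ≥ 0, LHS is (·)² — take ±√ ⇒ sqrt: 2*(x + 1) = 10 or -10.
Step 2. [2*(x + 1) = 10 or -10] 2·(inner) — divide through by 2, so div: x + 1 = 5 or -5.
Step 3. [x + 1 = 5 or -5] +1 is outermost — subtract 1 both sides ⇒ sub: x = 4 or -6.

Answer: x ∈ {-6, 4}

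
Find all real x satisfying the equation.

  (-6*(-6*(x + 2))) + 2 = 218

Step 1. [(-6*(-6*(x + 2))) + 2 = 218] peel the +2: subtract 2 from each side. So sub: -6*(-6*(x + 2)) = 216.
Step 2. [-6*(-6*(x + 2)) = 216] leading coefficient -6: divide by -6, so div: -6*(x + 2) = -36.
Step 3. [-6*(x + 2) = -36] leading coefficient -6: divide by -6 ⇒ div: x + 2 = 6.
Step 4. [x + 2 = 6] 2 comes off first (subtract 2), so sub: x = 4.

Answer: x ∈ {4}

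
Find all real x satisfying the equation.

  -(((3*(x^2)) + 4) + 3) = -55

Step 1. [-(((3*(x^2)) + 4) + 3) = -55] flip signs both sides, so neg: ((3*(x^2)) + 4) + 3 = 55.
Step 2. [((3*(x^2)) + 4) + 3 = 55] the outer +3 inverts by subtracting 3. So sub: (3*(x^2)) + 4 = 52.
Step 3. [(3*(x^2)) + 4 = 52] subtract 4: x sits inside (… + 4). So sub: 3*(x^2) = 48.
Step 4. [3*(x^2) = 48] divide by the outer 3 ⇒ div: x^2 = 16.
Step 5. [x^2 = 16] √ both sides: 16 ≥ 0 gives two branches, so sqrt: x = 4 or -4.

Answer: x ∈ {-4, 4}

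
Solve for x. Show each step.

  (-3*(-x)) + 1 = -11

Step 1. [(-3*(-x)) + 1 = -11] 1 comes off first (subtract 1), so sub: -3*(-x) = -12.
Step 2. [-3*(-x) = -12] divide by the outer -3, so div: -x = 4.
Step 3. [-x = 4] leading − — multiply by −1. So neg: x = -4.

Answer: x ∈ {-4}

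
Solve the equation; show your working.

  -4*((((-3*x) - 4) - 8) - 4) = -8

Step 1. [-4*((((-3*x) - 4) - 8) - 4) = -8] -4·(inner) — divide through by -4. So div: (((-3*x) - 4) - 8) - 4 = 2.
Step 2. [(((-3*x) - 4) - 8) - 4 = 2] add 4: x sits inside (… - 4). So sub: ((-3*x) - 4) - 8 = 6.
Step 3. [((-3*x) - 4) - 8 = 6] 8 comes off first (add 8) ⇒ sub: (-3*x) - 4 = 14.
Step 4. [(-3*x) - 4 = 14] add 4: x sits inside (… - 4). So sub: -3*x = 18.
Step 5. [-3*x = 18] -3·(inner) — divide through by -3 ⇒ div: x = -6.

Answer: x ∈ {-6}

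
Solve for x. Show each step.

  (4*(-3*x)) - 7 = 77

Step 1. [(4*(-3*x)) - 7 = 77] 7 comes off first (add 7), so sub: 4*(-3*x) = 84.
Step 2. [4*(-3*x) = 84] LHS = 4·(…); ÷4 both sides. So div: -3*x = 21.
Step 3. [-3*x = 21] LHS = -3·(…); ÷-3 both sides ⇒ div: x = -7.

Answer: x ∈ {-7}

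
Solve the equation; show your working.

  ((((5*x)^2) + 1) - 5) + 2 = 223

Step 1. [((((5*x)^2) + 1) - 5) + 2 = 223] 2 comes off first (subtract 2) ⇒ sub: (((5*x)^2) + 1) - 5 = 221.
Step 2. [(((5*x)^2) + 1) - 5 = 221] -5 is outermost — add 5 both sides, so sub: ((5*x)^2) + 1 = 226.
Step 3. [((5*x)^2) + 1 = 226] subtract 1: x sits inside (… + 1). So sub: (5*x)^2 = 225.
Step 4. [(5*x)^2 = 225] LHS squared, RHS 225 ≥ 0: apply √ (±). So sqrt: 5*x = 15 or -15.
Step 5. [5*x = 15 or -15] divide by the outer 5. So div: x = 3 or -3.

Answer: x ∈ {-3, 3}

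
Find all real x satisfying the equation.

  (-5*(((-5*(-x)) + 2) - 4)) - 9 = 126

Step 1. [(-5*(((-5*(-x)) + 2) - 4)) - 9 = 126] 9 comes off first (add 9) ⇒ sub: -5*(((-5*(-x)) + 2) - 4) = 135.
Step 2. [-5*(((-5*(-x)) + 2) - 4) = 135] LHS = -5·(…); ÷-5 both sides ⇒ div: ((-5*(-x)) + 2) - 4 = -27.
Step 3. [((-5*(-x)) + 2) - 4 = -27] -4 is outermost — add 4 both sides ⇒ sub: (-5*(-x)) + 2 = -23.
Step 4. [(-5*(-x)) + 2 = -23] the outer +2 inverts by subtracting 2, so sub: -5*(-x) = -25.
Step 5. [-5*(-x) = -25] LHS = -5·(…); ÷-5 both sides, so div: -x = 5.
Step 6. [-x = 5] LHS negated; negate both sides. So neg: x = -5.

Answer: x ∈ {-5}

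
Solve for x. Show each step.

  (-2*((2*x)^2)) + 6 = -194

Step 1. [(-2*((2*x)^2)) + 6 = -194] subtract 6: x sits inside (… + 6). So sub: -2*((2*x)^2) = -200.
Step 2. [-2*((2*x)^2) = -200] -2·(inner) — divide through by -2, so div: (2*x)^2 = 100.
Step 3. [(2*x)^2 = 100] 100 ≥ 0, LHS is (·)² — take ±√, so sqrt: 2*x = 10 or -10.
Step 4. [2*x = 10 or -10] LHS = 2·(…); ÷2 both sides. So div: x = 5 or -5.

Answer: x ∈ {-5, 5}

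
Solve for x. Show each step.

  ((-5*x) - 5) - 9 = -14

Step 1. [((-5*x) - 5) - 9 = -14] peel the -9: add 9 from each side, so sub: (-5*x) - 5 = -5.
Step 2. [(-5*x) - 5 = -5] -5 | LHS and -5 | -5: pull -5 out, so factor: x + 1 = 1.
Step 3. [x + 1 = 1] 1 comes off first (subtract 1). So sub: x = 0.

Answer: x ∈ {0}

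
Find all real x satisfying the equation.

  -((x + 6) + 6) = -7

Step 1. [-((x + 6) + 6) = -7] flip signs both sides, so neg: (x + 6) + 6 = 7.
Step 2. [(x + 6) + 6 = 7] peel the +6: subtract 6 from each side, so sub: x + 6 = 1.
Step 3. [x + 6 = 1] subtract 6: x sits inside (… + 6). So sub: x = -5.

Answer: x ∈ {-5}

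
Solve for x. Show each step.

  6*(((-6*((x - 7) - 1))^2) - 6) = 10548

Step 1. [6*(((-6*((x - 7) - 1))^2) - 6) = 10548] leading coefficient 6: divide by 6 ⇒ div: ((-6*((x - 7) - 1))^2) - 6 = 1758.
Step 2. [((-6*((x - 7) - 1))^2) - 6 = 1758] -6 is outermost — add 6 both sides, so sub: (-6*((x - 7) - 1))^2 = 1764.
Step 3. [(-6*((x - 7) - 1))^2 = 1764] 1764 ≥ 0, LHS is (·)² — take ±√, so sqrt: -6*((x - 7) - 1) = 42 or -42.
Step 4. [-6*((x - 7) - 1) = 42 or -42] divide by the outer -6 ⇒ div: (x - 7) - 1 = -7 or 7.
Step 5. [(x - 7) - 1 = -7 or 7] add 1: x sits inside (… - 1), so sub: x - 7 = -6 or 8.
Step 6. [x - 7 = -6 or 8] peel the -7: add 7 from each side, so sub: x = 1 or 15.

Answer: x ∈ {1, 15}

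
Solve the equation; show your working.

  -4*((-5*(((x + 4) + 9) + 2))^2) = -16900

Step 1. [-4*((-5*(((x + 4) + 9) + 2))^2) = -16900] -4·(inner) — divide through by -4 ⇒ div: (-5*(((x + 4) + 9) + 2))^2 = 4225.
Step 2. [(-5*(((x + 4) + 9) + 2))^2 = 4225] 4225 ≥ 0, LHS is (·)² — take ±√ ⇒ sqrt: -5*(((x + 4) + 9) + 2) = 65 or -65.
Step 3. [-5*(((x + 4) + 9) + 2) = 65 or -65] LHS = -5·(…); ÷-5 both sides, so div: ((x + 4) + 9) + 2 = -13 or 13.
Step 4. [((x + 4) + 9) + 2 = -13 or 13] the outer +2 inverts by subtracting 2 ⇒ sub: (x + 4) + 9 = -15 or 11.
Step 5. [(x + 4) + 9 = -15 or 11] 9 comes off first (subtract 9). So sub: x + 4 = -24 or 2.
Step 6. [x + 4 = -24 or 2] +4 is outermost — subtract 4 both sides, so sub: x = -28 or -2.

Answer: x ∈ {-28, -2}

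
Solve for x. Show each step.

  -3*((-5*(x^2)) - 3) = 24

Step 1. [-3*((-5*(x^2)) - 3) = 24] LHS = -3·(…); ÷-3 both sides. So div: (-5*(x^2)) - 3 = -8.
Step 2. [(-5*(x^2)) - 3 = -8] the outer -3 inverts by adding 3, so sub: -5*(x^2) = -5.
Step 3. [-5*(x^2) = -5] divide by the outer -5. So div: x^2 = 1.
Step 4. [x^2 = 1] √ both sides: 1 ≥ 0 gives two branches, so sqrt: x = 1 or -1.

Answer: x ∈ {-1, 1}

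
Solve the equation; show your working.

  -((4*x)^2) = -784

Step 1. [-((4*x)^2) = -784] flip signs both sides. So neg: (4*x)^2 = 784.
Step 2. [(4*x)^2 = 784] LHS squared, RHS 784 ≥ 0: apply √ (±). So sqrt: 4*x = 28 or -28.
Step 3. [4*x = 28 or -28] LHS = 4·(…); ÷4 both sides. So div: x = 7 or -7.

Answer: x ∈ {-7, 7}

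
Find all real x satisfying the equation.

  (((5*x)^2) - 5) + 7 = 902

Step 1. [(((5*x)^2) - 5) + 7 = 902] subtract 7: x sits inside (… + 7), so sub: ((5*x)^2) - 5 = 895.
Step 2. [((5*x)^2) - 5 = 895] 5 comes off first (add 5) ⇒ sub: (5*x)^2 = 900.
Step 3. [(5*x)^2 = 900] LHS squared, RHS 900 ≥ 0: apply √ (±), so sqrt: 5*x = 30 or -30.
Step 4. [5*x = 30 or -30] divide by the outer 5 ⇒ div: x = 6 or -6.

Answer: x ∈ {-6, 6}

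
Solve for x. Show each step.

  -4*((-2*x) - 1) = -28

Step 1. [-4*((-2*x) - 1) = -28] leading coefficient -4: divide by -4. So div: (-2*x) - 1 = 7.
Step 2. [(-2*x) - 1 = 7] add 1: x sits inside (… - 1) ⇒ sub: -2*x = 8.
Step 3. [-2*x = 8] -2 out front; divide by -2. So div: x = -4.

Answer: x ∈ {-4}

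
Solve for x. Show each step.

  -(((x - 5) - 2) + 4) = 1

Step 1. [-(((x - 5) - 2) + 4) = 1] leading − — multiply by −1. So neg: ((x - 5) - 2) + 4 = -1.
Step 2. [((x - 5) - 2) + 4 = -1] the outer +4 inverts by subtracting 4 ⇒ sub: (x - 5) - 2 = -5.
Step 3. [(x - 5) - 2 = -5] 2 comes off first (add 2) ⇒ sub: x - 5 = -3.
Step 4. [x - 5 = -3] 5 comes off first (add 5), so sub: x = 2.

Answer: x ∈ {2}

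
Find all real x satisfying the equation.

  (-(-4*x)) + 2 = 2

Step 1. [(-(-4*x)) + 2 = 2] +2 is outermost — subtract 2 both sides ⇒ sub: -(-4*x) = 0.
Step 2. [-(-4*x) = 0] LHS negated; negate both sides. So neg: -4*x = 0.
Step 3. [-4*x = 0] -4 out front; divide by -4. So div: x = 0.

Answer: x ∈ {0}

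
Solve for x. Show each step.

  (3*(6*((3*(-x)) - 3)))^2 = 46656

Step 1. [(3*(6*((3*(-x)) - 3)))^2 = 46656] LHS squared, RHS 46656 ≥ 0: apply √ (±), so sqrt: 3*(6*((3*(-x)) - 3)) = 216 or -216.
Step 2. [3*(6*((3*(-x)) - 3)) = 216 or -216] leading coefficient 3: divide by 3 ⇒ div: 6*((3*(-x)) - 3) = 72 or -72.
Step 3. [6*((3*(-x)) - 3) = 72 or -72] divide by the outer 6, so div: (3*(-x)) - 3 = 12 or -12.
Step 4. [(3*(-x)) - 3 = 12 or -12] 3 comes off first (add 3). So sub: 3*(-x) = 15 or -9.
Step 5. [3*(-x) = 15 or -9] 3 out front; divide by 3. So div: -x = 5 or -3.
Step 6. [-x = 5 or -3] leading − — multiply by −1. So neg: x = -5 or 3.

Answer: x ∈ {-5, 3}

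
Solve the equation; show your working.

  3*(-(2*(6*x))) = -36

Step 1. [3*(-(2*(6*x))) = -36] leading coefficient 3: divide by 3. So div: -(2*(6*x)) = -12.
Step 2. [-(2*(6*x)) = -12] leading − — multiply by −1, so neg: 2*(6*x) = 12.
Step 3. [2*(6*x) = 12] 2·(inner) — divide through by 2 ⇒ div: 6*x = 6.
Step 4. [6*x = 6] leading coefficient 6: divide by 6. So div: x = 1.

Answer: x ∈ {1}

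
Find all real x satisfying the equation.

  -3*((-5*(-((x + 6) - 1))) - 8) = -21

Step 1. [-3*((-5*(-((x + 6) - 1))) - 8) = -21] divide by the outer -3, so div: (-5*(-((x + 6) - 1))) - 8 = 7.
Step 2. [(-5*(-((x + 6) - 1))) - 8 = 7] 8 comes off first (add 8) ⇒ sub: -5*(-((x + 6) - 1)) = 15.
Step 3. [-5*(-((x + 6) - 1)) = 15] divide by the outer -5. So div: -((x + 6) - 1) = -3.
Step 4. [-((x + 6) - 1) = -3] flip signs both sides. So neg: (x + 6) - 1 = 3.
Step 5. [(x + 6) - 1 = 3] the outer -1 inverts by adding 1. So sub: x + 6 = 4.
Step 6. [x + 6 = 4] subtract 6: x sits inside (… + 6). So sub: x = -2.

Answer: x ∈ {-2}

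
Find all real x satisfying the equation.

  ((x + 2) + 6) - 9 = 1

Step 1. [((x + 2) + 6) - 9 = 1] -9 is outermost — add 9 both sides. So sub: (x + 2) + 6 = 10.
Step 2. [(x + 2) + 6 = 10] subtract 6: x sits inside (… + 6). So sub: x + 2 = 4.
Step 3. [x + 2 = 4] +2 is outermost — subtract 2 both sides, so sub: x = 2.

Answer: x ∈ {2}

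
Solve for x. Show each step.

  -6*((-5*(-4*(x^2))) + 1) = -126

Step 1. [-6*((-5*(-4*(x^2))) + 1) = -126] leading coefficient -6: divide by -6, so div: (-5*(-4*(x^2))) + 1 = 21.
Step 2. [(-5*(-4*(x^2))) + 1 = 21] the outer +1 inverts by subtracting 1, so sub: -5*(-4*(x^2)) = 20.
Step 3. [-5*(-4*(x^2)) = 20] -5·(inner) — divide through by -5, so div: -4*(x^2) = -4.
Step 4. [-4*(x^2) = -4] LHS = -4·(…); ÷-4 both sides, so div: x^2 = 1.
Step 5. [x^2 = 1] √ both sides: 1 ≥ 0 gives two branches, so sqrt: x = 1 or -1.

Answer: x ∈ {-1, 1}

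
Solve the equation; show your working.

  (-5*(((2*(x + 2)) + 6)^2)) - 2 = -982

Step 1. [(-5*(((2*(x + 2)) + 6)^2)) - 2 = -982] the outer -2 inverts by adding 2 ⇒ sub: -5*(((2*(x + 2)) + 6)^2) = -980.
Step 2. [-5*(((2*(x + 2)) + 6)^2) = -980] leading coefficient -5: divide by -5, so div: ((2*(x + 2)) + 6)^2 = 196.
Step 3. [((2*(x + 2)) + 6)^2 = 196] √ both sides: 196 ≥ 0 gives two branches ⇒ sqrt: (2*(x + 2)) + 6 = 14 or -14.
Step 4. [(2*(x + 2)) + 6 = 14 or -14] the outer +6 inverts by subtracting 6 ⇒ sub: 2*(x + 2) = 8 or -20.
Step 5. [2*(x + 2) = 8 or -20] leading coefficient 2: divide by 2, so div: x + 2 = 4 or -10.
Step 6. [x + 2 = 4 or -10] peel the +2: subtract 2 from each side ⇒ sub: x = 2 or -12.

Answer: x ∈ {-12, 2}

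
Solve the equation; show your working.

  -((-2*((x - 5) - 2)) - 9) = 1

Step 1. [-((-2*((x - 5) - 2)) - 9) = 1] leading − — multiply by −1, so neg: (-2*((x - 5) - 2)) - 9 = -1.
Step 2. [(-2*((x - 5) - 2)) - 9 = -1] peel the -9: add 9 from each side, so sub: -2*((x - 5) - 2) = 8.
Step 3. [-2*((x - 5) - 2) = 8] -2·(inner) — divide through by -2 ⇒ div: (x - 5) - 2 = -4.
Step 4. [(x - 5) - 2 = -4] 2 comes off first (add 2) ⇒ sub: x - 5 = -2.
Step 5. [x - 5 = -2] 5 comes off first (add 5) ⇒ sub: x = 3.

Answer: x ∈ {3}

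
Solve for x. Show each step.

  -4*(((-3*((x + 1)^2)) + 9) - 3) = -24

Step 1. [-4*(((-3*((x + 1)^2)) + 9) - 3) = -24] divide by the outer -4 ⇒ div: ((-3*((x + 1)^2)) + 9) - 3 = 6.
Step 2. [((-3*((x + 1)^2)) + 9) - 3 = 6] -3 is outermost — add 3 both sides. So sub: (-3*((x + 1)^2)) + 9 = 9.
Step 3. [(-3*((x + 1)^2)) + 9 = 9] -3 divides every term; factor it out. So factor: ((x + 1)^2) - 3 = -3.
Step 4. [((x + 1)^2) - 3 = -3] add 3: x sits inside (… - 3). So sub: (x + 1)^2 = 0.
Step 5. [(x + 1)^2 = 0] √ both sides: 0 ≥ 0 gives two branches. So sqrt: x + 1 = 0.
Step 6. [x + 1 = 0] peel the +1: subtract 1 from each side, so sub: x = -1.

Answer: x ∈ {-1}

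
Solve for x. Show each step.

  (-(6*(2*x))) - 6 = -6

Step 1. [(-(6*(2*x))) - 6 = -6] -6 is outermost — add 6 both sides ⇒ sub: -(6*(2*x)) = 0.
Step 2. [-(6*(2*x)) = 0] leading − — multiply by −1 ⇒ neg: 6*(2*x) = 0.
Step 3. [6*(2*x) = 0] divide by the outer 6, so div: 2*x = 0.
Step 4. [2*x = 0] LHS = 2·(…); ÷2 both sides ⇒ div: x = 0.

Answer: x ∈ {0}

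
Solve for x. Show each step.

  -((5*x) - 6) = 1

Step 1. [-((5*x) - 6) = 1] leading − — multiply by −1. So neg: (5*x) - 6 = -1.
Step 2. [(5*x) - 6 = -1] 6 comes off first (add 6) ⇒ sub: 5*x = 5.
Step 3. [5*x = 5] divide by the outer 5, so div: x = 1.

Answer: x ∈ {1}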